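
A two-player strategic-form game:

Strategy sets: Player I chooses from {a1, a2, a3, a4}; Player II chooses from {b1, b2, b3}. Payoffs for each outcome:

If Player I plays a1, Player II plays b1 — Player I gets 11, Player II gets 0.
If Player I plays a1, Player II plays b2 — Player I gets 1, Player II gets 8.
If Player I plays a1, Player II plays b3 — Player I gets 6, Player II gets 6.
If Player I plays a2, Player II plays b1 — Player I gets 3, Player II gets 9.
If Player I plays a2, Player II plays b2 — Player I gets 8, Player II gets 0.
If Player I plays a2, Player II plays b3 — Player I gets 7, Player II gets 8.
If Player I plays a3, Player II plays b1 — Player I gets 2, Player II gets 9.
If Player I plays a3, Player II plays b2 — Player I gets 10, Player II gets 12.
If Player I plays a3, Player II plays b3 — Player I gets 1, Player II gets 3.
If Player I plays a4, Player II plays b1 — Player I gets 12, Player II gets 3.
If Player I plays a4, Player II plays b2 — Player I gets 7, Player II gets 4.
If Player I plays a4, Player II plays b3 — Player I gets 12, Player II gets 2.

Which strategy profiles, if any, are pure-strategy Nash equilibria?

(a3, b2)

Mark each player's best response to every combination of opponents' strategies; a profile where every player is best-responding is a pure Nash equilibrium.
Player I against b1: payoffs 11, 3, 2, 12 → best response a4.
Player I against b2: payoffs 1, 8, 10, 7 → best response a3.
Player I against b3: payoffs 6, 7, 1, 12 → best response a4.
Player II against a1: payoffs 0, 8, 6 → best response b2.
Player II against a2: payoffs 9, 0, 8 → best response b1.
Player II against a3: payoffs 9, 12, 3 → best response b2.
Player II against a4: payoffs 3, 4, 2 → best response b2.
Mutual best responses: (a3, b2).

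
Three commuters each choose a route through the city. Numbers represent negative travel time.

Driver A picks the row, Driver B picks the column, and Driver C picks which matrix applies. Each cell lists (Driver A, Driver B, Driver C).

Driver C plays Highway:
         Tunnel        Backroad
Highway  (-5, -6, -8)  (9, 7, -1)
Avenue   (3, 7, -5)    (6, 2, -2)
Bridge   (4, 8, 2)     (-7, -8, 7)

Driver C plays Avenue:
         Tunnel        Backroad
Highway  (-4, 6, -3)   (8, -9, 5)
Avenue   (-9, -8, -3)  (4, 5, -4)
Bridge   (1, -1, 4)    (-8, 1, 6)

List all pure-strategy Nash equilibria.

There is no pure-strategy Nash equilibrium.

For each player, find the best response to each opponent profile; mutual best responses are the pure NE.
Driver A against (Tunnel, Highway): payoffs -5, 3, 4 → best response Bridge.
Driver A against (Tunnel, Avenue): payoffs -4, -9, 1 → best response Bridge.
Driver A against (Backroad, Highway): payoffs 9, 6, -7 → best response Highway.
Driver A against (Backroad, Avenue): payoffs 8, 4, -8 → best response Highway.
Driver B against (Highway, Highway): payoffs -6, 7 → best response Backroad.
Driver B against (Highway, Avenue): payoffs 6, -9 → best response Tunnel.
Driver B against (Avenue, Highway): payoffs 7, 2 → best response Tunnel.
Driver B against (Avenue, Avenue): payoffs -8, 5 → best response Backroad.
Driver B against (Bridge, Highway): payoffs 8, -8 → best response Tunnel.
Driver B against (Bridge, Avenue): payoffs -1, 1 → best response Backroad.
Driver C against (Highway, Tunnel): payoffs -8, -3 → best response Avenue.
Driver C against (Highway, Backroad): payoffs -1, 5 → best response Avenue.
Driver C against (Avenue, Tunnel): payoffs -5, -3 → best response Avenue.
Driver C against (Avenue, Backroad): payoffs -2, -4 → best response Highway.
Driver C against (Bridge, Tunnel): payoffs 2, 4 → best response Avenue.
Driver C against (Bridge, Backroad): payoffs 7, 6 → best response Highway.
No profile is a mutual best response for all players.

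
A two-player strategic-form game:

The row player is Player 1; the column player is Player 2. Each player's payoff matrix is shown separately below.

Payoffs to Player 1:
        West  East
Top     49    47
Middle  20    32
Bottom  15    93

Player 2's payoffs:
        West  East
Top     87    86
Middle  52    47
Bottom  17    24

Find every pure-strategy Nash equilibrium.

(Top, West): Player 1 gets 49, best alternative 20; Player 2 gets 87, best alternative 86. No profitable deviation — NE.
(Top, East): Player 1 can switch to Bottom (47 → 93). Not NE.
(Middle, West): Player 1 can switch to Top (20 → 49). Not NE.
(Middle, East): Player 1 can switch to Top (32 → 47). Not NE.
(Bottom, West): Player 1 can switch to Top (15 → 49). Not NE.
(Bottom, East): Player 1 gets 93, best alternative 47; Player 2 gets 24, best alternative 17. No profitable deviation — NE.

(Top, West), (Bottom, East)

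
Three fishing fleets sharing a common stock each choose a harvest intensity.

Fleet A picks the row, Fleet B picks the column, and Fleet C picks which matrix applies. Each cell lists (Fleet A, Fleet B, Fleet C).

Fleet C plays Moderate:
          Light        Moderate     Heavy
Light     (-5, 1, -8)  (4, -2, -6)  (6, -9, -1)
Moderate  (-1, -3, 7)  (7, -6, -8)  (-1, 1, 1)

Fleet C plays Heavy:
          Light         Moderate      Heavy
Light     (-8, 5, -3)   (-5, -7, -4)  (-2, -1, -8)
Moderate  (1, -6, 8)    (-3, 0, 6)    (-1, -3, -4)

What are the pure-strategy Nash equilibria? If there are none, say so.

Pure NE: (Moderate, Moderate, Heavy)

Fleet A against (Light, Moderate): payoffs -5, -1 → best response Moderate.
Fleet A against (Light, Heavy): payoffs -8, 1 → best response Moderate.
Fleet A against (Moderate, Moderate): payoffs 4, 7 → best response Moderate.
Fleet A against (Moderate, Heavy): payoffs -5, -3 → best response Moderate.
Fleet A against (Heavy, Moderate): payoffs 6, -1 → best response Light.
Fleet A against (Heavy, Heavy): payoffs -2, -1 → best response Moderate.
Fleet B against (Light, Moderate): payoffs 1, -2, -9 → best response Light.
Fleet B against (Light, Heavy): payoffs 5, -7, -1 → best response Light.
Fleet B against (Moderate, Moderate): payoffs -3, -6, 1 → best response Heavy.
Fleet B against (Moderate, Heavy): payoffs -6, 0, -3 → best response Moderate.
Fleet C against (Light, Light): payoffs -8, -3 → best response Heavy.
Fleet C against (Light, Moderate): payoffs -6, -4 → best response Heavy.
Fleet C against (Light, Heavy): payoffs -1, -8 → best response Moderate.
Fleet C against (Moderate, Light): payoffs 7, 8 → best response Heavy.
Fleet C against (Moderate, Moderate): payoffs -8, 6 → best response Heavy.
Fleet C against (Moderate, Heavy): payoffs 1, -4 → best response Moderate.
Mutual best responses: (Moderate, Moderate, Heavy).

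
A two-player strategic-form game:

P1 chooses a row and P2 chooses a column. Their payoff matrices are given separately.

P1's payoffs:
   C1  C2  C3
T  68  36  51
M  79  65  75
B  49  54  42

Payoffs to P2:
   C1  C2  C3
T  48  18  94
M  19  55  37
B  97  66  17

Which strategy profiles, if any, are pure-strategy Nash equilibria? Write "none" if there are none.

Pure NE: (M, C2)

P1 against C1: payoffs 68, 79, 49 → best response M.
P1 against C2: payoffs 36, 65, 54 → best response M.
P1 against C3: payoffs 51, 75, 42 → best response M.
P2 against T: payoffs 48, 18, 94 → best response C3.
P2 against M: payoffs 19, 55, 37 → best response C2.
P2 against B: payoffs 97, 66, 17 → best response C1.
Mutual best responses: (M, C2).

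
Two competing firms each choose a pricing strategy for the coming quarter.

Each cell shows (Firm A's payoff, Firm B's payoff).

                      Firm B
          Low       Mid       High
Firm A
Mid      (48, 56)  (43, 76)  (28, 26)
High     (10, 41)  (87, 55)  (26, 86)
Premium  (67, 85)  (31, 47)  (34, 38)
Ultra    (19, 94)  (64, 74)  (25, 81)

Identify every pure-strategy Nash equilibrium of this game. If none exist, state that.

(Mid, Low): Firm A can switch to Premium (48 → 67). Not NE.
(Mid, Mid): Firm A can switch to High (43 → 87). Not NE.
(Mid, High): Firm A can switch to Premium (28 → 34). Not NE.
(High, Low): Firm A can switch to Mid (10 → 48). Not NE.
(High, Mid): Firm B can switch to High (55 → 86). Not NE.
(High, High): Firm A can switch to Mid (26 → 28). Not NE.
(Premium, Low): Firm A gets 67, best alternative 48; Firm B gets 85, best alternative 47. No profitable deviation — NE.
(Premium, Mid): Firm A can switch to Mid (31 → 43). Not NE.
(Premium, High): Firm B can switch to Low (38 → 85). Not NE.
(Ultra, Low): Firm A can switch to Mid (19 → 48). Not NE.
(Ultra, Mid): Firm A can switch to High (64 → 87). Not NE.
(Ultra, High): Firm A can switch to Mid (25 → 28). Not NE.

The unique pure-strategy Nash equilibrium is (Premium, Low).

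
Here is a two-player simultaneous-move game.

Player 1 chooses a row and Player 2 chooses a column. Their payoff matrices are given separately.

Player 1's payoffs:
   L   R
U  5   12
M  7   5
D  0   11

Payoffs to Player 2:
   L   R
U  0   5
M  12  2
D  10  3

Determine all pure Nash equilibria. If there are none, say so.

(U, L): Player 1 can switch to M (5 → 7). Not NE.
(U, R): Player 1 gets 12, best alternative 11; Player 2 gets 5, best alternative 0. No profitable deviation — NE.
(M, L): Player 1 gets 7, best alternative 5; Player 2 gets 12, best alternative 2. No profitable deviation — NE.
(M, R): Player 1 can switch to U (5 → 12). Not NE.
(D, L): Player 1 can switch to U (0 → 5). Not NE.
(D, R): Player 1 can switch to U (11 → 12). Not NE.

The pure Nash equilibria are (U, R), (M, L).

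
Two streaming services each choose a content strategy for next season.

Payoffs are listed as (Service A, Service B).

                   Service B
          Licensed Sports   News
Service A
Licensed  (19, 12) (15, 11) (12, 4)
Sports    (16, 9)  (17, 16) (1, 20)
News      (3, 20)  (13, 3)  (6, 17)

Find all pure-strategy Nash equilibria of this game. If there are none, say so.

Pure NE: (Licensed, Licensed)

Mark each player's best response to every combination of opponents' strategies; a profile where every player is best-responding is a pure Nash equilibrium.
Service A against Licensed: payoffs 19, 16, 3 → best response Licensed.
Service A against Sports: payoffs 15, 17, 13 → best response Sports.
Service A against News: payoffs 12, 1, 6 → best response Licensed.
Service B against Licensed: payoffs 12, 11, 4 → best response Licensed.
Service B against Sports: payoffs 9, 16, 20 → best response News.
Service B against News: payoffs 20, 3, 17 → best response Licensed.
Mutual best responses: (Licensed, Licensed).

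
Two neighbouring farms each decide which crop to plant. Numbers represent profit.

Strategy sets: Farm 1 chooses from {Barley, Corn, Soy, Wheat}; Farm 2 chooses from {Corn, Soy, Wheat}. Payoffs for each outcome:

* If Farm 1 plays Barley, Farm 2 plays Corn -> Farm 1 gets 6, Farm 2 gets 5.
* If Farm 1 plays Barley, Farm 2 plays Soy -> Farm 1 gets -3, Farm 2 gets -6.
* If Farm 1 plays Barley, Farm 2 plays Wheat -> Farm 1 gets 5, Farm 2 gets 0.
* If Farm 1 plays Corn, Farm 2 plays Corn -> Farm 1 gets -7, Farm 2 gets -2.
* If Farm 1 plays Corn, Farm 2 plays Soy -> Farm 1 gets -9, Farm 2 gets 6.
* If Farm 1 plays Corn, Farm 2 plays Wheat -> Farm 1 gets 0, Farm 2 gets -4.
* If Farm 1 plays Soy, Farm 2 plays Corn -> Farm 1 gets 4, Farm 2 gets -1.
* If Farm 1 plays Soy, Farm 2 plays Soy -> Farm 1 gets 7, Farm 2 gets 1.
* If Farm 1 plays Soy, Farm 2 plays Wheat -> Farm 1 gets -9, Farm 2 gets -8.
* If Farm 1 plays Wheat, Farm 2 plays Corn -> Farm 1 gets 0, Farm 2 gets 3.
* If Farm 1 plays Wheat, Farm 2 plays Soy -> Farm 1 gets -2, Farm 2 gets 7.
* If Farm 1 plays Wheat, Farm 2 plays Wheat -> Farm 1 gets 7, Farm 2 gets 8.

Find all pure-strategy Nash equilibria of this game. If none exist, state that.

Mark each player's best response to every combination of opponents' strategies; a profile where every player is best-responding is a pure Nash equilibrium.
Farm 1 against Corn: payoffs 6, -7, 4, 0 → best response Barley.
Farm 1 against Soy: payoffs -3, -9, 7, -2 → best response Soy.
Farm 1 against Wheat: payoffs 5, 0, -9, 7 → best response Wheat.
Farm 2 against Barley: payoffs 5, -6, 0 → best response Corn.
Farm 2 against Corn: payoffs -2, 6, -4 → best response Soy.
Farm 2 against Soy: payoffs -1, 1, -8 → best response Soy.
Farm 2 against Wheat: payoffs 3, 7, 8 → best response Wheat.
Mutual best responses: (Barley, Corn); (Soy, Soy); (Wheat, Wheat).

Pure-strategy Nash equilibria: (Barley, Corn); (Soy, Soy); (Wheat, Wheat)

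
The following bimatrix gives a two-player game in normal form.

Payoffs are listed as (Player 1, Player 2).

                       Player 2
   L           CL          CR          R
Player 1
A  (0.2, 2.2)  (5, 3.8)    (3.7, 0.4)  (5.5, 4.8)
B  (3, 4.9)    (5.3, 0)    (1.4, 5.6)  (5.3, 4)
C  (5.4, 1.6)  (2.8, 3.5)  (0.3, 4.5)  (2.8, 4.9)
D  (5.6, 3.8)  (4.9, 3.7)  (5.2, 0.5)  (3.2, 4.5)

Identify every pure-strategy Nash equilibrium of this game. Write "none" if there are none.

For each strategy profile, look for a profitable unilateral deviation.
(A, L): Player 1 can switch to B (0.2 → 3). Not NE.
(A, CL): Player 1 can switch to B (5 → 5.3). Not NE.
(A, CR): Player 1 can switch to D (3.7 → 5.2). Not NE.
(A, R): Player 1 gets 5.5, best alternative 5.3; Player 2 gets 4.8, best alternative 3.8. No profitable deviation — NE.
(B, L): Player 1 can switch to C (3 → 5.4). Not NE.
(B, CL): Player 2 can switch to L (0 → 4.9). Not NE.
(B, CR): Player 1 can switch to A (1.4 → 3.7). Not NE.
(B, R): Player 1 can switch to A (5.3 → 5.5). Not NE.
(C, L): Player 1 can switch to D (5.4 → 5.6). Not NE.
(C, CL): Player 1 can switch to A (2.8 → 5). Not NE.
(C, CR): Player 1 can switch to A (0.3 → 3.7). Not NE.
(The remaining 5 profiles each have a profitable deviation by the same check.)

The unique pure-strategy Nash equilibrium is (A, R).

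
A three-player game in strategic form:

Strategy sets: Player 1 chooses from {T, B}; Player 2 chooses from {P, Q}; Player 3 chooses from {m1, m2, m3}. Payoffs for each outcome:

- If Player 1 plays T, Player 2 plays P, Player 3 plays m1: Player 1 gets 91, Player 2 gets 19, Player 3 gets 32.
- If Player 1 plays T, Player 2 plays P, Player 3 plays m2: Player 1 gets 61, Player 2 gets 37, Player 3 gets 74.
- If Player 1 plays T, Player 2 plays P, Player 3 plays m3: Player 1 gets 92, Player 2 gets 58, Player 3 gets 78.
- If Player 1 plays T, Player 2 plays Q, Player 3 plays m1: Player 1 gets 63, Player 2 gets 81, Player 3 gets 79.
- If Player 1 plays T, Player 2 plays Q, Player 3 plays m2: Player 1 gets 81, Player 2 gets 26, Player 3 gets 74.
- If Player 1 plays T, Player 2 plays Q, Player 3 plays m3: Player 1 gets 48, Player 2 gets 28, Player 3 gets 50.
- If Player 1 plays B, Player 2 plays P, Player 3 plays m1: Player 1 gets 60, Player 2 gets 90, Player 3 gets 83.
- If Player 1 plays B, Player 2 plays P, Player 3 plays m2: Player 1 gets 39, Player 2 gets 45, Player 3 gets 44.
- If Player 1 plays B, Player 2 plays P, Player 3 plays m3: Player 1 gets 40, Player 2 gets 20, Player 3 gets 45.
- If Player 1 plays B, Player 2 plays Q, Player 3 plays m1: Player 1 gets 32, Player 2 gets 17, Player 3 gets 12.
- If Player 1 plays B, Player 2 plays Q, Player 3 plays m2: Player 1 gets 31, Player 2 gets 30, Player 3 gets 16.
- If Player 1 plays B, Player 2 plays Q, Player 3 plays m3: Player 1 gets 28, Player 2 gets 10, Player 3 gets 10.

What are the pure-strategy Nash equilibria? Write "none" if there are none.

The pure Nash equilibria are (T, P, m3) and (T, Q, m1).

Player 1 against (P, m1): payoffs 91, 60 → best response T.
Player 1 against (P, m2): payoffs 61, 39 → best response T.
Player 1 against (P, m3): payoffs 92, 40 → best response T.
Player 1 against (Q, m1): payoffs 63, 32 → best response T.
Player 1 against (Q, m2): payoffs 81, 31 → best response T.
Player 1 against (Q, m3): payoffs 48, 28 → best response T.
Player 2 against (T, m1): payoffs 19, 81 → best response Q.
Player 2 against (T, m2): payoffs 37, 26 → best response P.
Player 2 against (T, m3): payoffs 58, 28 → best response P.
Player 2 against (B, m1): payoffs 90, 17 → best response P.
Player 2 against (B, m2): payoffs 45, 30 → best response P.
Player 2 against (B, m3): payoffs 20, 10 → best response P.
Player 3 against (T, P): payoffs 32, 74, 78 → best response m3.
Player 3 against (T, Q): payoffs 79, 74, 50 → best response m1.
Player 3 against (B, P): payoffs 83, 44, 45 → best response m1.
Player 3 against (B, Q): payoffs 12, 16, 10 → best response m2.
Mutual best responses: (T, P, m3); (T, Q, m1).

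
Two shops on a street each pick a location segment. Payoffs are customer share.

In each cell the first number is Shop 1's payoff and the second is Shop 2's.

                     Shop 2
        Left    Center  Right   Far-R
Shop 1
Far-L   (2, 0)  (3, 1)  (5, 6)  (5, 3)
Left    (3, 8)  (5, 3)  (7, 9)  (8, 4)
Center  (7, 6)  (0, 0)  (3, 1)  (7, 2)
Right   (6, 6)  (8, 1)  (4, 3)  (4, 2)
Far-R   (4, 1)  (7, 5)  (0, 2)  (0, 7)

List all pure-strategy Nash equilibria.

Pure-strategy Nash equilibria: (Left, Right); (Center, Left)

Mark each player's best response to every combination of opponents' strategies; a profile where every player is best-responding is a pure Nash equilibrium.
Shop 1 against Left: payoffs 2, 3, 7, 6, 4 → best response Center.
Shop 1 against Center: payoffs 3, 5, 0, 8, 7 → best response Right.
Shop 1 against Right: payoffs 5, 7, 3, 4, 0 → best response Left.
Shop 1 against Far-R: payoffs 5, 8, 7, 4, 0 → best response Left.
Shop 2 against Far-L: payoffs 0, 1, 6, 3 → best response Right.
Shop 2 against Left: payoffs 8, 3, 9, 4 → best response Right.
Shop 2 against Center: payoffs 6, 0, 1, 2 → best response Left.
Shop 2 against Right: payoffs 6, 1, 3, 2 → best response Left.
Shop 2 against Far-R: payoffs 1, 5, 2, 7 → best response Far-R.
Mutual best responses: (Left, Right); (Center, Left).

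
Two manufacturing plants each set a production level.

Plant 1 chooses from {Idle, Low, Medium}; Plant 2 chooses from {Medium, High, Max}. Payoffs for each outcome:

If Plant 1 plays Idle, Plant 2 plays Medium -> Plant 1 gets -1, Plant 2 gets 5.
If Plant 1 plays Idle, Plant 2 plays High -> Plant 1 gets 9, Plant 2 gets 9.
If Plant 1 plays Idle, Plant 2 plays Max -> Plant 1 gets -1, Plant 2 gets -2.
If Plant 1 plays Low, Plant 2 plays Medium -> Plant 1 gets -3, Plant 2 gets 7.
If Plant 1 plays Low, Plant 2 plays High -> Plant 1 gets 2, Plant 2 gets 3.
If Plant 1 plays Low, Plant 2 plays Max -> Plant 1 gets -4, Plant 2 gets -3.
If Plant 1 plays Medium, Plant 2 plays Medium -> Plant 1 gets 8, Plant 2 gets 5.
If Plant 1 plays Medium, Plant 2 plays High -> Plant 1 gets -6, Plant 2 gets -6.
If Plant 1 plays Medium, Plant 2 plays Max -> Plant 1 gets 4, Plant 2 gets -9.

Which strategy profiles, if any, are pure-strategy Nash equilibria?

(Idle, Medium): Plant 1 can switch to Medium (-1 → 8). Not NE.
(Idle, High): Plant 1 gets 9, best alternative 2; Plant 2 gets 9, best alternative 5. No profitable deviation — NE.
(Idle, Max): Plant 1 can switch to Medium (-1 → 4). Not NE.
(Low, Medium): Plant 1 can switch to Idle (-3 → -1). Not NE.
(Low, High): Plant 1 can switch to Idle (2 → 9). Not NE.
(Low, Max): Plant 1 can switch to Idle (-4 → -1). Not NE.
(Medium, Medium): Plant 1 gets 8, best alternative -1; Plant 2 gets 5, best alternative -6. No profitable deviation — NE.
(Medium, High): Plant 1 can switch to Idle (-6 → 9). Not NE.
(Medium, Max): Plant 2 can switch to Medium (-9 → 5). Not NE.

(Idle, High) and (Medium, Medium)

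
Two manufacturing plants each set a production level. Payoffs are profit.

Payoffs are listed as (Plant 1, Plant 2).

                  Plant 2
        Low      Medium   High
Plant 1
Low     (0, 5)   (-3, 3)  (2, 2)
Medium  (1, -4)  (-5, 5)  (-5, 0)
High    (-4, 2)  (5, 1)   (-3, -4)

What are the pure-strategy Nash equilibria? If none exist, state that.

No pure-strategy Nash equilibrium.

(Low, Low): Plant 1 can switch to Medium (0 → 1). Not NE.
(Low, Medium): Plant 1 can switch to High (-3 → 5). Not NE.
(Low, High): Plant 2 can switch to Low (2 → 5). Not NE.
(Medium, Low): Plant 2 can switch to Medium (-4 → 5). Not NE.
(Medium, Medium): Plant 1 can switch to Low (-5 → -3). Not NE.
(Medium, High): Plant 1 can switch to Low (-5 → 2). Not NE.
(The remaining 3 profiles each have a profitable deviation by the same check.)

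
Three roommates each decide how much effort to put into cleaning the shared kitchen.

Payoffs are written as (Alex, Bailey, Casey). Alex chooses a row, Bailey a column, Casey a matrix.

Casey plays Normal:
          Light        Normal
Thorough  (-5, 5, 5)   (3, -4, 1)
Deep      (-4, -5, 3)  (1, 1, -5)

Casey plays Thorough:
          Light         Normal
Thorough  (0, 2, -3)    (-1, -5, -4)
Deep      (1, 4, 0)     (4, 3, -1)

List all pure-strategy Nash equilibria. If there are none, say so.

Alex against (Light, Normal): payoffs -5, -4 → best response Deep.
Alex against (Light, Thorough): payoffs 0, 1 → best response Deep.
Alex against (Normal, Normal): payoffs 3, 1 → best response Thorough.
Alex against (Normal, Thorough): payoffs -1, 4 → best response Deep.
Bailey against (Thorough, Normal): payoffs 5, -4 → best response Light.
Bailey against (Thorough, Thorough): payoffs 2, -5 → best response Light.
Bailey against (Deep, Normal): payoffs -5, 1 → best response Normal.
Bailey against (Deep, Thorough): payoffs 4, 3 → best response Light.
Casey against (Thorough, Light): payoffs 5, -3 → best response Normal.
Casey against (Thorough, Normal): payoffs 1, -4 → best response Normal.
Casey against (Deep, Light): payoffs 3, 0 → best response Normal.
Casey against (Deep, Normal): payoffs -5, -1 → best response Thorough.
No profile is a mutual best response for all players.

There is no pure-strategy Nash equilibrium.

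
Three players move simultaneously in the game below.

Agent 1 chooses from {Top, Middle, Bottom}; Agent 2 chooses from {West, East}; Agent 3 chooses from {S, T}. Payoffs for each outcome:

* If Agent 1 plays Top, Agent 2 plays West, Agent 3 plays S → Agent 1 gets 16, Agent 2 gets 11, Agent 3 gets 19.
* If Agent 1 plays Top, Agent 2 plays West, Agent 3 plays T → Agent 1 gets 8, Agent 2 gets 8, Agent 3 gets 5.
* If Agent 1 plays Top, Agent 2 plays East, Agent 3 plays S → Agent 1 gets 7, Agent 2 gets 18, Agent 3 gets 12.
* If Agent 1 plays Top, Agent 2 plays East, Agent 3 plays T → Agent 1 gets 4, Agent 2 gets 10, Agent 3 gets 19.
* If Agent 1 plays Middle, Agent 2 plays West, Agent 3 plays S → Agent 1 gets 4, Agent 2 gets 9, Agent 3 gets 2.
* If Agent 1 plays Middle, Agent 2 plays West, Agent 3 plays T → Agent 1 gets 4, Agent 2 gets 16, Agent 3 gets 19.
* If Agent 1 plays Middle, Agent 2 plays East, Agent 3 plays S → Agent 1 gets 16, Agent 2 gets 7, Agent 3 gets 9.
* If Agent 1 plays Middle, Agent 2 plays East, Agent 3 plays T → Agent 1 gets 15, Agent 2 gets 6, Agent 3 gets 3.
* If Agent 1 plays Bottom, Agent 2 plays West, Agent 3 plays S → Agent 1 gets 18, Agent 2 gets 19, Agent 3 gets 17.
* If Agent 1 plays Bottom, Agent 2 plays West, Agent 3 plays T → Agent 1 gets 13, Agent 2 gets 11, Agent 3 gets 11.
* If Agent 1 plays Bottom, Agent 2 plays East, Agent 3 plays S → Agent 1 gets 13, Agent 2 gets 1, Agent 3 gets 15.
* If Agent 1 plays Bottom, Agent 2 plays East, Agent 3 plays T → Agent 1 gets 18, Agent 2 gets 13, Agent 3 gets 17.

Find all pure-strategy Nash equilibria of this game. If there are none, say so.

Pure-strategy Nash equilibria: (Bottom, West, S) and (Bottom, East, T)

Agent 1 against (West, S): payoffs 16, 4, 18 → best response Bottom.
Agent 1 against (West, T): payoffs 8, 4, 13 → best response Bottom.
Agent 1 against (East, S): payoffs 7, 16, 13 → best response Middle.
Agent 1 against (East, T): payoffs 4, 15, 18 → best response Bottom.
Agent 2 against (Top, S): payoffs 11, 18 → best response East.
Agent 2 against (Top, T): payoffs 8, 10 → best response East.
Agent 2 against (Middle, S): payoffs 9, 7 → best response West.
Agent 2 against (Middle, T): payoffs 16, 6 → best response West.
Agent 2 against (Bottom, S): payoffs 19, 1 → best response West.
Agent 2 against (Bottom, T): payoffs 11, 13 → best response East.
Agent 3 against (Top, West): payoffs 19, 5 → best response S.
Agent 3 against (Top, East): payoffs 12, 19 → best response T.
Agent 3 against (Middle, West): payoffs 2, 19 → best response T.
Agent 3 against (Middle, East): payoffs 9, 3 → best response S.
Agent 3 against (Bottom, West): payoffs 17, 11 → best response S.
Agent 3 against (Bottom, East): payoffs 15, 17 → best response T.
Mutual best responses: (Bottom, West, S); (Bottom, East, T).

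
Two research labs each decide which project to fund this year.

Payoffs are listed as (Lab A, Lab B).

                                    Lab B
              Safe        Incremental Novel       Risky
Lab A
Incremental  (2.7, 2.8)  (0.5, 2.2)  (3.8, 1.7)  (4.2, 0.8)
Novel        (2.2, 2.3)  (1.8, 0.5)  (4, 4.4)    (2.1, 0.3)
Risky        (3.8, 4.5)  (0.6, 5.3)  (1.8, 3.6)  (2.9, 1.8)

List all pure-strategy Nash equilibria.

(Novel, Novel)

Lab A against Safe: payoffs 2.7, 2.2, 3.8 → best response Risky.
Lab A against Incremental: payoffs 0.5, 1.8, 0.6 → best response Novel.
Lab A against Novel: payoffs 3.8, 4, 1.8 → best response Novel.
Lab A against Risky: payoffs 4.2, 2.1, 2.9 → best response Incremental.
Lab B against Incremental: payoffs 2.8, 2.2, 1.7, 0.8 → best response Safe.
Lab B against Novel: payoffs 2.3, 0.5, 4.4, 0.3 → best response Novel.
Lab B against Risky: payoffs 4.5, 5.3, 3.6, 1.8 → best response Incremental.
Mutual best responses: (Novel, Novel).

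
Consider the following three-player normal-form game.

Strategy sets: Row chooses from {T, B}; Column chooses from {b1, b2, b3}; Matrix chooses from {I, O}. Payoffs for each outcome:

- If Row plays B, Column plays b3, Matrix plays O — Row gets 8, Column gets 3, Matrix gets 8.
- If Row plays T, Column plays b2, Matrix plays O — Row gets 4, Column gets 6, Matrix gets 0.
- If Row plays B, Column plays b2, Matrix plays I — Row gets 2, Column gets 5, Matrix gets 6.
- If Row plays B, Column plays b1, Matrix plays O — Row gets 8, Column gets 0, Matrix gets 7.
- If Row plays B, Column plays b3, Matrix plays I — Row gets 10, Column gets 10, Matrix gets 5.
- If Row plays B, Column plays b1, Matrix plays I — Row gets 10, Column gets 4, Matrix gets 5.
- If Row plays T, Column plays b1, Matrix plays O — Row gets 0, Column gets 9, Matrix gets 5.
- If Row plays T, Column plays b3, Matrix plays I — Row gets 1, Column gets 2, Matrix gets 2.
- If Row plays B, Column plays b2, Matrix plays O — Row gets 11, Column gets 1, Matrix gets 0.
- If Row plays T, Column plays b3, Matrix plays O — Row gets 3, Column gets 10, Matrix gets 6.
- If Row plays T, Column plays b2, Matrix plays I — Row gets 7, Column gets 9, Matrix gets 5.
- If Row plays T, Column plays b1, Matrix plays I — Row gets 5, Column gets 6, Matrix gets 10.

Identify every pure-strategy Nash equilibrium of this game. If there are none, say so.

(T, b2, I) and (B, b3, O)

Row against (b1, I): payoffs 5, 10 → best response B.
Row against (b1, O): payoffs 0, 8 → best response B.
Row against (b2, I): payoffs 7, 2 → best response T.
Row against (b2, O): payoffs 4, 11 → best response B.
Row against (b3, I): payoffs 1, 10 → best response B.
Row against (b3, O): payoffs 3, 8 → best response B.
Column against (T, I): payoffs 6, 9, 2 → best response b2.
Column against (T, O): payoffs 9, 6, 10 → best response b3.
Column against (B, I): payoffs 4, 5, 10 → best response b3.
Column against (B, O): payoffs 0, 1, 3 → best response b3.
Matrix against (T, b1): payoffs 10, 5 → best response I.
Matrix against (T, b2): payoffs 5, 0 → best response I.
Matrix against (T, b3): payoffs 2, 6 → best response O.
Matrix against (B, b1): payoffs 5, 7 → best response O.
Matrix against (B, b2): payoffs 6, 0 → best response I.
Matrix against (B, b3): payoffs 5, 8 → best response O.
Mutual best responses: (T, b2, I); (B, b3, O).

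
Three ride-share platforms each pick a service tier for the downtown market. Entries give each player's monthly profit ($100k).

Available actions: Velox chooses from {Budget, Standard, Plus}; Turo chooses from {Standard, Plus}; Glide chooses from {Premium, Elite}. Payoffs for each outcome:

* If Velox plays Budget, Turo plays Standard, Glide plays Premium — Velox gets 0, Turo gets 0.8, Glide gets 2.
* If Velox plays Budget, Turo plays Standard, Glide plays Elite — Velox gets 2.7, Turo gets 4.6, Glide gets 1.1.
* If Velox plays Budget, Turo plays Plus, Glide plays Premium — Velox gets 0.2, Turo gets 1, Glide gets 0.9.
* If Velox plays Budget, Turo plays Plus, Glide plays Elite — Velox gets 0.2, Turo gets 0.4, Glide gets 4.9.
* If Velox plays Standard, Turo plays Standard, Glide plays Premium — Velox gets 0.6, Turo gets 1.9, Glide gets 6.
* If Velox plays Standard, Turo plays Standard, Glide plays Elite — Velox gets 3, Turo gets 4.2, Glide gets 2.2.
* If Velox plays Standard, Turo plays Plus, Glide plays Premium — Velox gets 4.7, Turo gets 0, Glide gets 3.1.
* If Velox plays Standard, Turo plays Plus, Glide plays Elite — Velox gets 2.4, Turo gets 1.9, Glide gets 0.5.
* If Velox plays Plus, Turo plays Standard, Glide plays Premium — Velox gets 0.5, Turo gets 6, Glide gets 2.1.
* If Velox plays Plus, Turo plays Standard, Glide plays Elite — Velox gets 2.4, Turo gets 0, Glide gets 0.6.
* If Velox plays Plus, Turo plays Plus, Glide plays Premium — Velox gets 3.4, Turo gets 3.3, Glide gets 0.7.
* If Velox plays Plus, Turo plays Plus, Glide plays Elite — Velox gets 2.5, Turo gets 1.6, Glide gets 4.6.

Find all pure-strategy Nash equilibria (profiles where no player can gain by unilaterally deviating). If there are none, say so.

Check each profile: it is a Nash equilibrium iff no player can strictly gain by switching unilaterally.
(Budget, Standard, Premium): Velox can switch to Standard (0 → 0.6). Not NE.
(Budget, Standard, Elite): Velox can switch to Standard (2.7 → 3). Not NE.
(Budget, Plus, Premium): Velox can switch to Standard (0.2 → 4.7). Not NE.
(Budget, Plus, Elite): Velox can switch to Standard (0.2 → 2.4). Not NE.
(Standard, Standard, Premium): Velox gets 0.6, best alternative 0.5; Turo gets 1.9, best alternative 0; Glide gets 6, best alternative 2.2. No profitable deviation — NE.
(Standard, Standard, Elite): Glide can switch to Premium (2.2 → 6). Not NE.
(Standard, Plus, Premium): Turo can switch to Standard (0 → 1.9). Not NE.
(Standard, Plus, Elite): Velox can switch to Plus (2.4 → 2.5). Not NE.
(Plus, Standard, Premium): Velox can switch to Standard (0.5 → 0.6). Not NE.
(Plus, Standard, Elite): Velox can switch to Budget (2.4 → 2.7). Not NE.
(Plus, Plus, Premium): Velox can switch to Standard (3.4 → 4.7). Not NE.
(Plus, Plus, Elite): Velox gets 2.5, best alternative 2.4; Turo gets 1.6, best alternative 0; Glide gets 4.6, best alternative 0.7. No profitable deviation — NE.

(Standard, Standard, Premium), (Plus, Plus, Elite)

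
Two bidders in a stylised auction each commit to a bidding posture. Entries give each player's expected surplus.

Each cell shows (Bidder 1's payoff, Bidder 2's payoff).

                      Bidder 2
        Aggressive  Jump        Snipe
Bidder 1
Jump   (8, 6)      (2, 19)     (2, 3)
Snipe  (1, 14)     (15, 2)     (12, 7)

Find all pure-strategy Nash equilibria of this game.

This game has no pure Nash equilibrium.

For each player, find the best response to each opponent profile; mutual best responses are the pure NE.
Bidder 1 against Aggressive: payoffs 8, 1 → best response Jump.
Bidder 1 against Jump: payoffs 2, 15 → best response Snipe.
Bidder 1 against Snipe: payoffs 2, 12 → best response Snipe.
Bidder 2 against Jump: payoffs 6, 19, 3 → best response Jump.
Bidder 2 against Snipe: payoffs 14, 2, 7 → best response Aggressive.
No profile is a mutual best response for all players.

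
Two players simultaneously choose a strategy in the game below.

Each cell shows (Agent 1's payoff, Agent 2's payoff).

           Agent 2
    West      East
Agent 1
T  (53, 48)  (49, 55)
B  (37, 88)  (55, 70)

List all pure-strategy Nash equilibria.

Agent 1 against West: payoffs 53, 37 → best response T.
Agent 1 against East: payoffs 49, 55 → best response B.
Agent 2 against T: payoffs 48, 55 → best response East.
Agent 2 against B: payoffs 88, 70 → best response West.
No profile is a mutual best response for all players.

There is no pure-strategy Nash equilibrium.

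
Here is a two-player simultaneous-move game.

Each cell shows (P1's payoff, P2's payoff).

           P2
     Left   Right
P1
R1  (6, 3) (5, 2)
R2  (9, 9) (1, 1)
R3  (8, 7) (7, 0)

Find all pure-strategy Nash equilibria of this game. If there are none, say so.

Check each profile: it is a Nash equilibrium iff no player can strictly gain by switching unilaterally.
(R1, Left): P1 can switch to R2 (6 → 9). Not NE.
(R1, Right): P1 can switch to R3 (5 → 7). Not NE.
(R2, Left): P1 gets 9, best alternative 8; P2 gets 9, best alternative 1. No profitable deviation — NE.
(R2, Right): P1 can switch to R1 (1 → 5). Not NE.
(R3, Left): P1 can switch to R2 (8 → 9). Not NE.
(R3, Right): P2 can switch to Left (0 → 7). Not NE.

(R2, Left)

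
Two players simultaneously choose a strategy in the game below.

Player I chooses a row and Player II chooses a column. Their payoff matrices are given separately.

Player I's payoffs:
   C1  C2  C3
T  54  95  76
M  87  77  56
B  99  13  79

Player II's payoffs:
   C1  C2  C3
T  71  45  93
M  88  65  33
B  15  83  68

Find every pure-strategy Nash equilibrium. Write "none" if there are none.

Player I against C1: payoffs 54, 87, 99 → best response B.
Player I against C2: payoffs 95, 77, 13 → best response T.
Player I against C3: payoffs 76, 56, 79 → best response B.
Player II against T: payoffs 71, 45, 93 → best response C3.
Player II against M: payoffs 88, 65, 33 → best response C1.
Player II against B: payoffs 15, 83, 68 → best response C2.
No profile is a mutual best response for all players.

This game has no pure Nash equilibrium.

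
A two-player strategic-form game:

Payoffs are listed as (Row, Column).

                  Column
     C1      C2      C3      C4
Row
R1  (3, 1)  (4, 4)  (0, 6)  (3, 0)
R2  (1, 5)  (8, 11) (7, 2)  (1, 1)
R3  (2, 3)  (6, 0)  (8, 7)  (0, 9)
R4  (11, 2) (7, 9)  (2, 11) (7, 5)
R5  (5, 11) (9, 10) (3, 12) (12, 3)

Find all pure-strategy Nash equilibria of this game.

No pure-strategy Nash equilibrium.

(R1, C1): Row can switch to R4 (3 → 11). Not NE.
(R1, C2): Row can switch to R2 (4 → 8). Not NE.
(R1, C3): Row can switch to R2 (0 → 7). Not NE.
(R1, C4): Row can switch to R4 (3 → 7). Not NE.
(R2, C1): Row can switch to R1 (1 → 3). Not NE.
(R2, C2): Row can switch to R5 (8 → 9). Not NE.
(The remaining 14 profiles each have a profitable deviation by the same check.)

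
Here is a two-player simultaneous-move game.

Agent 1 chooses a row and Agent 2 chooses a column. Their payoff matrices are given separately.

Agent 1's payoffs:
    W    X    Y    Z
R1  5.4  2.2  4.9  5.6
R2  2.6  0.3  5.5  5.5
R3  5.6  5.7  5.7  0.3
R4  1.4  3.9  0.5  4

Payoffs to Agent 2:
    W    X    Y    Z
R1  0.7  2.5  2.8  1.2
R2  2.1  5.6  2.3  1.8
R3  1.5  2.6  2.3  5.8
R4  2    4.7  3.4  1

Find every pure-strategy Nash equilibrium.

For each player, find the best response to each opponent profile; mutual best responses are the pure NE.
Agent 1 against W: payoffs 5.4, 2.6, 5.6, 1.4 → best response R3.
Agent 1 against X: payoffs 2.2, 0.3, 5.7, 3.9 → best response R3.
Agent 1 against Y: payoffs 4.9, 5.5, 5.7, 0.5 → best response R3.
Agent 1 against Z: payoffs 5.6, 5.5, 0.3, 4 → best response R1.
Agent 2 against R1: payoffs 0.7, 2.5, 2.8, 1.2 → best response Y.
Agent 2 against R2: payoffs 2.1, 5.6, 2.3, 1.8 → best response X.
Agent 2 against R3: payoffs 1.5, 2.6, 2.3, 5.8 → best response Z.
Agent 2 against R4: payoffs 2, 4.7, 3.4, 1 → best response X.
No profile is a mutual best response for all players.

This game has no pure Nash equilibrium.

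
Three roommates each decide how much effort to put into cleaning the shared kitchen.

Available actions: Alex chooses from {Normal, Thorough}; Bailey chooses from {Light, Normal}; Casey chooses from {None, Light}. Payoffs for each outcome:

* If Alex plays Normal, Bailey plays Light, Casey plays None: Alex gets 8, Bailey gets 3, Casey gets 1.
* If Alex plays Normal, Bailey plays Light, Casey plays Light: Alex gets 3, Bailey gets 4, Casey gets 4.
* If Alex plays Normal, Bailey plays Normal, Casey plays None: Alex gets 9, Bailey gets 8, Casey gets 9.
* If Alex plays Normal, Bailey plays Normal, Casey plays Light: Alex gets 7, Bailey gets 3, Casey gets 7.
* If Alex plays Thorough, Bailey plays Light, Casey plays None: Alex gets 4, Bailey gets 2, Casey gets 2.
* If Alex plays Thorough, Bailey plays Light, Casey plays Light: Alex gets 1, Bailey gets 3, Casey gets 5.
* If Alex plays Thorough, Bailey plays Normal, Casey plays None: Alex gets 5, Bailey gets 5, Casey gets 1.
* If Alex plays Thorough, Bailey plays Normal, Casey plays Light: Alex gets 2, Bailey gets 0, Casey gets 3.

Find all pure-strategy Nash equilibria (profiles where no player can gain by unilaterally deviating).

For each strategy profile, look for a profitable unilateral deviation.
(Normal, Light, None): Bailey can switch to Normal (3 → 8). Not NE.
(Normal, Light, Light): Alex gets 3, best alternative 1; Bailey gets 4, best alternative 3; Casey gets 4, best alternative 1. No profitable deviation — NE.
(Normal, Normal, None): Alex gets 9, best alternative 5; Bailey gets 8, best alternative 3; Casey gets 9, best alternative 7. No profitable deviation — NE.
(Normal, Normal, Light): Bailey can switch to Light (3 → 4). Not NE.
(Thorough, Light, None): Alex can switch to Normal (4 → 8). Not NE.
(Thorough, Light, Light): Alex can switch to Normal (1 → 3). Not NE.
(Thorough, Normal, None): Alex can switch to Normal (5 → 9). Not NE.
(Thorough, Normal, Light): Alex can switch to Normal (2 → 7). Not NE.

(Normal, Light, Light); (Normal, Normal, None)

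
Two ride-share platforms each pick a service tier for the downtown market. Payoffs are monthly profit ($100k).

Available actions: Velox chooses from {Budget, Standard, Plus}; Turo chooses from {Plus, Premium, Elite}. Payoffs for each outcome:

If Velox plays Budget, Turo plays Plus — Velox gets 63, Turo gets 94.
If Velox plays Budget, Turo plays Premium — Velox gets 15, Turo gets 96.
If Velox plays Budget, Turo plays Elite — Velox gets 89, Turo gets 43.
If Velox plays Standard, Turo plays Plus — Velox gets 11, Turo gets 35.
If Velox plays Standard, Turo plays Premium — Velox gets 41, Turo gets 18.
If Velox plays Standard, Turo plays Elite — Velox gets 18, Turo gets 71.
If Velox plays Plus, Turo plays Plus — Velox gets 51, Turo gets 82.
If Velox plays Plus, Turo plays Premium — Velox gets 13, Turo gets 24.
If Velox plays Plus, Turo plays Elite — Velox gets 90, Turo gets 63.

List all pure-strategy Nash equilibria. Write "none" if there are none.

There is no pure-strategy Nash equilibrium.

For each player, find the best response to each opponent profile; mutual best responses are the pure NE.
Velox against Plus: payoffs 63, 11, 51 → best response Budget.
Velox against Premium: payoffs 15, 41, 13 → best response Standard.
Velox against Elite: payoffs 89, 18, 90 → best response Plus.
Turo against Budget: payoffs 94, 96, 43 → best response Premium.
Turo against Standard: payoffs 35, 18, 71 → best response Elite.
Turo against Plus: payoffs 82, 24, 63 → best response Plus.
No profile is a mutual best response for all players.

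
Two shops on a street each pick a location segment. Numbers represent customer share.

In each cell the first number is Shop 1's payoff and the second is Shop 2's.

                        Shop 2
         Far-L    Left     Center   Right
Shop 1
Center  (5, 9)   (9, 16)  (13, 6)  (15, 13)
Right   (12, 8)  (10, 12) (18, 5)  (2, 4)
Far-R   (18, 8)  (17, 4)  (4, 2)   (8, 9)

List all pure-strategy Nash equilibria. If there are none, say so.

For each strategy profile, look for a profitable unilateral deviation.
(Center, Far-L): Shop 1 can switch to Right (5 → 12). Not NE.
(Center, Left): Shop 1 can switch to Right (9 → 10). Not NE.
(Center, Center): Shop 1 can switch to Right (13 → 18). Not NE.
(Center, Right): Shop 2 can switch to Left (13 → 16). Not NE.
(Right, Far-L): Shop 1 can switch to Far-R (12 → 18). Not NE.
(Right, Left): Shop 1 can switch to Far-R (10 → 17). Not NE.
(The remaining 6 profiles each have a profitable deviation by the same check.)

This game has no pure Nash equilibrium.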